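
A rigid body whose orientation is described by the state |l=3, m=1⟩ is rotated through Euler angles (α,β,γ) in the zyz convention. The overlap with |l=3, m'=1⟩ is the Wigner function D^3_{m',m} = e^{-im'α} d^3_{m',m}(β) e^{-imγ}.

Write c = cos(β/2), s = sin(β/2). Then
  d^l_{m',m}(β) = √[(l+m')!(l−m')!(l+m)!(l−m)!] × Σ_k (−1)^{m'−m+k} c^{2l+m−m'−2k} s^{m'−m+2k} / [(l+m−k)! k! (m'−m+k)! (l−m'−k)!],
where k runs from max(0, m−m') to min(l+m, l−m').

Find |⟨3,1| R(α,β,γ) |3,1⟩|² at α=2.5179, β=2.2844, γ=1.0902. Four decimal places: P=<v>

Split into d^3_{1,1}(β=2.2844) × two z-phases.
With c≡cos(β/2)=0.415595 and s≡sin(β/2)=0.909550, N=[24·2·24·2]^{1/2}=48.000000
The bounds max(0,m−m')=0 and min(l+m,l−m')=2 give 3 terms
  k=0: (−1)^0·48.0000/(48)·0.4156^6·0.9096^0 = +0.005153
  k=1: (−1)^1·48.0000/(6)·0.4156^4·0.9096^2 = -0.197434
  k=2: (−1)^2·48.0000/(8)·0.4156^2·0.9096^4 = +0.709246
d^3_{1,1}(2.2844) = +0.005153 -0.197434 +0.709246 = +0.516965
|D^3_{1,1}|² = |d^3_{1,1}(β)|² = (+0.516965)² = 0.267253 (the z-rotation phases have unit modulus)

P=0.2673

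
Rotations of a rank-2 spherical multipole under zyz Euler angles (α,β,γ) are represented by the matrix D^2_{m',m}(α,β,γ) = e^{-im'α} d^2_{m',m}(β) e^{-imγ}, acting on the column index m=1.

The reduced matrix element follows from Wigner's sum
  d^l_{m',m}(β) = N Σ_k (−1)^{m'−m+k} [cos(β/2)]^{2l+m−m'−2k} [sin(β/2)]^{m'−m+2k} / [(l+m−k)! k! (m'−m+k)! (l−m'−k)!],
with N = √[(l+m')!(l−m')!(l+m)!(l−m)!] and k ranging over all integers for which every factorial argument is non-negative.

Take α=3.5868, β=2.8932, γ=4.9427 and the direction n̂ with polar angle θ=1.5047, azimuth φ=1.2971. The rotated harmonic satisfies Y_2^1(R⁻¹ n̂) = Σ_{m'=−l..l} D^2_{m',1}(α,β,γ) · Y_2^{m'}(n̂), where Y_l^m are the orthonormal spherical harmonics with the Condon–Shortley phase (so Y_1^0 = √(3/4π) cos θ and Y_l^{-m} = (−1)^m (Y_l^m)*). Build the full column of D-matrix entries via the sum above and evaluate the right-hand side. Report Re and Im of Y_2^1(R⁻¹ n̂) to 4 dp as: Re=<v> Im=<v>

Re=0.1521 Im=0.0754

Need the full column D^2_{m',1} for m'=−2..2 at α=3.5868, β=2.8932, γ=4.9427.
cos(β/2)=0.123877, sin(β/2)=0.992298
d^2_{-2,1}: single k=3 term ⇒ +0.242074;  D = -0.148439+0.191221i
d^2_{-1,1}: k∈[2..3] ⇒ +0.045330 -0.969544 = -0.924214;  D = -0.197085+0.902956i
d^2_{0,1}: k∈[1..2] ⇒ +0.004621 -0.296478 = -0.291858;  D = -0.066625-0.284151i
d^2_{1,1}: k∈[0..1] ⇒ +0.000235 -0.045330 = -0.045095;  D = +0.028198+0.035191i
d^2_{2,1}: single k=0 term ⇒ -0.003773;  D = -0.003397-0.001641i
Y_2^{m'}(θ=1.5047,φ=1.2971) and Σ D·Y over m':
  (-0.1484+0.1912i)·(-0.3284-0.2002i)  (-0.1971+0.9030i)·(+0.0138-0.0490i)  (-0.0666-0.2842i)·(-0.3113+0.0000i)  (+0.0282+0.0352i)·(-0.0138-0.0490i)  (-0.0034-0.0016i)·(-0.3284+0.2002i)
Y_2^1(R⁻¹ n̂) = +0.152091+0.075442i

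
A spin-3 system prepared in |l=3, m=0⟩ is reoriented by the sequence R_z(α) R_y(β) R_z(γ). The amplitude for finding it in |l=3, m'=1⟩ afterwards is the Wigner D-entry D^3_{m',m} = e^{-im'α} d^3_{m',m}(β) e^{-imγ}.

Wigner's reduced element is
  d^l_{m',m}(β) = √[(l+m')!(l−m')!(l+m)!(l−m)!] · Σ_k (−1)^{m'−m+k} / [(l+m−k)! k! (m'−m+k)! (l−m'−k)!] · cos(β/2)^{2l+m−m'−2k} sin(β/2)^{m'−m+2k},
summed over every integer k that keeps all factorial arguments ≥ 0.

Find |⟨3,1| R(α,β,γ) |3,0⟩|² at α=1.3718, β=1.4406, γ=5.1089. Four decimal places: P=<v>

First d^3_{1,0}(β=1.4406), then the phase factors e^{-i(1)α} and e^{-i(0)γ}:
Half-angle: c=0.751608, s=0.659610. N=√(24·2·6·6)=41.569219
Admissible k: 0..2 (factorial args all ≥0)
  k=0: (−1)^1·41.5692/(12)·0.7516^5·0.6596^1 = -0.548068
  k=1: (−1)^2·41.5692/(4)·0.7516^3·0.6596^3 = +1.266333
  k=2: (−1)^3·41.5692/(12)·0.7516^1·0.6596^5 = -0.325101
d^3_{1,0}(1.4406) = -0.548068 +1.266333 -0.325101 = +0.393163
|D^3_{1,0}|² = |d^3_{1,0}(β)|² = (+0.393163)² = 0.154578 (the z-rotation phases have unit modulus)

P=0.1546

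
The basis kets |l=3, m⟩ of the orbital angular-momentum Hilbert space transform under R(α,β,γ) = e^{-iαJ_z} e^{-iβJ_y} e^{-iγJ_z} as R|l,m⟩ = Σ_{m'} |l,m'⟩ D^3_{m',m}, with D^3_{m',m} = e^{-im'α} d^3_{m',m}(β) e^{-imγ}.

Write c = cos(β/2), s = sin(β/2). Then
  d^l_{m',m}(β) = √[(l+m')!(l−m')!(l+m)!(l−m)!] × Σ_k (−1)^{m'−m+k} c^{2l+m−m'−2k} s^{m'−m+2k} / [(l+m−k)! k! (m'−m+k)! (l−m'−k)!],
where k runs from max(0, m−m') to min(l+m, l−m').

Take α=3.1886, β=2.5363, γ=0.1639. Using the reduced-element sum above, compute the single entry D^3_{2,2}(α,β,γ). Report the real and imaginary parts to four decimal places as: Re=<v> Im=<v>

Re=-0.0322 Im=0.0144

D^3_{2,2}(3.1886,2.5363,0.1639) = e^{-i·2·3.1886}·d^3_{2,2}(2.5363)·e^{-i·2·0.1639}. Compute d first:
With c≡cos(β/2)=0.298047 and s≡sin(β/2)=0.954551, N=[120·1·120·1]^{1/2}=120.000000
Admissible k: 0..1 (factorial args all ≥0)
  k=0: (−1)^0·120.0000/(120)·0.2980^6·0.9546^0 = +0.000701
  k=1: (−1)^1·120.0000/(24)·0.2980^4·0.9546^2 = -0.035951
d^3_{2,2}(2.5363) = +0.000701 -0.035951 = -0.035250
Phases: e^{-i·(2)·3.1886}=+0.995584-0.093876i, e^{-i·(2)·0.1639}=+0.946753-0.321961i ⇒ D=-0.032160+0.014432i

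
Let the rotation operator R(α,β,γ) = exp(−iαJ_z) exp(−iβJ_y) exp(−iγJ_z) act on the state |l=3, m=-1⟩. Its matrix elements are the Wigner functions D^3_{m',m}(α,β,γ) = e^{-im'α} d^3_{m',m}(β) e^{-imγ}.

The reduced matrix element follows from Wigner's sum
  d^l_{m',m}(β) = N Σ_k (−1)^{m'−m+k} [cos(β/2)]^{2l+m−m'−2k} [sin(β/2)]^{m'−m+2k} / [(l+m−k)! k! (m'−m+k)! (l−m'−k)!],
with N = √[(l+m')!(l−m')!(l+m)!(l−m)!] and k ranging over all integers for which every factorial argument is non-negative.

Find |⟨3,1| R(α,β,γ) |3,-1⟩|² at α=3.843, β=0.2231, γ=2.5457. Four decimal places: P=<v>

Split into d^3_{1,-1}(β=0.2231) × two z-phases.
c=cos(0.2231/2)=0.993785, s=sin(0.2231/2)=0.111319; N=√[24·2·2·24]=48.000000
k∈{0,1,2} keeps every argument non-negative
  k=0: (−1)^2·48.0000/(8)·0.9938^4·0.1113^2 = +0.072520
  k=1: (−1)^3·48.0000/(6)·0.9938^2·0.1113^4 = -0.001213
  k=2: (−1)^4·48.0000/(48)·0.9938^0·0.1113^6 = +0.000002
d^3_{1,-1}(0.2231) = +0.072520 -0.001213 +0.000002 = +0.071309
|D^3_{1,-1}|² = |d^3_{1,-1}(β)|² = (+0.071309)² = 0.005085 (the z-rotation phases have unit modulus)

P=0.0051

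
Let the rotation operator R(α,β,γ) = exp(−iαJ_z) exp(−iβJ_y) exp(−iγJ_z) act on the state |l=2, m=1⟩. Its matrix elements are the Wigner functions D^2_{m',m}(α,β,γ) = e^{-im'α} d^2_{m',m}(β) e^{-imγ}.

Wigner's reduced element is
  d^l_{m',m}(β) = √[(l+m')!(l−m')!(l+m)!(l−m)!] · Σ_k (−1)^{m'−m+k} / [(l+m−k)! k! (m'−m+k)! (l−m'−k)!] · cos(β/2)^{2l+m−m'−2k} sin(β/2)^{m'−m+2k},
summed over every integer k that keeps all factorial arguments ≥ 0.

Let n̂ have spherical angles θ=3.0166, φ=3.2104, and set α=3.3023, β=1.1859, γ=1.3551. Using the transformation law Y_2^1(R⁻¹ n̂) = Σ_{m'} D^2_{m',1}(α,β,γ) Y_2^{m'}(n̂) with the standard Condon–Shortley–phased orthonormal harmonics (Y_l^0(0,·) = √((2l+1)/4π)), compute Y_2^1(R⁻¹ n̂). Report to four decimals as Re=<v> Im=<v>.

Re=0.0389 Im=-0.1882

Need the full column D^2_{m',1} for m'=−2..2 at α=3.3023, β=1.1859, γ=1.3551.
cos(β/2)=0.829296, sin(β/2)=0.558810
d^2_{-2,1}: single k=3 term ⇒ +0.289422;  D = +0.148085-0.248669i
d^2_{-1,1}: k∈[2..3] ⇒ +0.644271 -0.097512 = +0.546759;  D = -0.200977+0.508482i
d^2_{0,1}: k∈[1..2] ⇒ +0.780671 -0.354468 = +0.426203;  D = +0.091219-0.416327i
d^2_{1,1}: k∈[0..1] ⇒ +0.472975 -0.644271 = -0.171296;  D = +0.009415-0.171037i
d^2_{2,1}: single k=0 term ⇒ -0.637415;  D = +0.067261+0.633857i
Y_2^{m'}(θ=3.0166,φ=3.2104) and Σ D·Y over m':
  (+0.1481-0.2487i)·(+0.0059-0.0008i)  (-0.2010+0.5085i)·(+0.0953-0.0066i)  (+0.0912-0.4163i)·(+0.6161+0.0000i)  (+0.0094-0.1710i)·(-0.0953-0.0066i)  (+0.0673+0.6339i)·(+0.0059+0.0008i)
Y_2^1(R⁻¹ n̂) = +0.038911-0.188226i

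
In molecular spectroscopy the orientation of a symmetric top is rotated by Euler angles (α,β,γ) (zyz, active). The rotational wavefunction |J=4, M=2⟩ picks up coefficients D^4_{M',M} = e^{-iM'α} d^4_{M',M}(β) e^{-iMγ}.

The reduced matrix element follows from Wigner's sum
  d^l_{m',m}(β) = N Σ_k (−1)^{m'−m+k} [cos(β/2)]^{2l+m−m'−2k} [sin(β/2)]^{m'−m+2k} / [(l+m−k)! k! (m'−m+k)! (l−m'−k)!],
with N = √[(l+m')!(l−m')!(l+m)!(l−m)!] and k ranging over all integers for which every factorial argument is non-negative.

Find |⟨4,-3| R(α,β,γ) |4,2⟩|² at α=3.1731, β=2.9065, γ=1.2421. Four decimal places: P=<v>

P=0.1604

D^4_{-3,2}(3.1731,2.9065,1.2421) = e^{-i·-3·3.1731}·d^4_{-3,2}(2.9065)·e^{-i·2·1.2421}. Compute d first:
With c≡cos(β/2)=0.117276 and s≡sin(β/2)=0.993099, N=[1·5040·720·2]^{1/2}=2693.993318
k∈{5,6} keeps every argument non-negative
  k=5: (−1)^0·2693.9933/(240)·0.1173^3·0.9931^5 = +0.017489
  k=6: (−1)^1·2693.9933/(720)·0.1173^1·0.9931^7 = -0.418044
d^4_{-3,2}(2.9065) = +0.017489 -0.418044 = -0.400554
|D^4_{-3,2}|² = |d^4_{-3,2}(β)|² = (-0.400554)² = 0.160444 (the z-rotation phases have unit modulus)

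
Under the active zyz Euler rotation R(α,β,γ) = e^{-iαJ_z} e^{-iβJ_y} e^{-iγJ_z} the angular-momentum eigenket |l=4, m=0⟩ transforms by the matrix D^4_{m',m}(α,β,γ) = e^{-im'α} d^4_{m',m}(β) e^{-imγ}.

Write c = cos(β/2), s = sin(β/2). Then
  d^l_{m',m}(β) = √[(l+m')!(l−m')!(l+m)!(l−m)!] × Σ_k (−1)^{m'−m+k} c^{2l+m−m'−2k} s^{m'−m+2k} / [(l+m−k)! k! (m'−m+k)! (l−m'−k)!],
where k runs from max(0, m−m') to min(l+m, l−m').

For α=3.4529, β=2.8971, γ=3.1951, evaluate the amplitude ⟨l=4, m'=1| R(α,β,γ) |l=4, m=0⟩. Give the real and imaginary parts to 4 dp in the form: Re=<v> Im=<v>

Re=-0.4487 Im=0.1444

D^4_{1,0}(3.4529,2.8971,3.1951) = e^{-i·1·3.4529}·d^4_{1,0}(2.8971)·e^{-i·0·3.1951}. Compute d first:
Half-angle: c=0.121942, s=0.992537. N=√(120·6·24·24)=643.987578
The bounds max(0,m−m')=0 and min(l+m,l−m')=3 give 4 terms
  k=0: (−1)^1·643.9876/(144)·0.1219^7·0.9925^1 = -0.000002
  k=1: (−1)^2·643.9876/(24)·0.1219^5·0.9925^3 = +0.000707
  k=2: (−1)^3·643.9876/(24)·0.1219^3·0.9925^5 = -0.046866
  k=3: (−1)^4·643.9876/(144)·0.1219^1·0.9925^7 = +0.517483
d^4_{1,0}(2.8971) = -0.000002 +0.000707 -0.046866 +0.517483 = +0.471322
D = (-0.951934+0.306303i)·(+0.471322)·(+1.000000+0.000000i) = -0.448668+0.144368i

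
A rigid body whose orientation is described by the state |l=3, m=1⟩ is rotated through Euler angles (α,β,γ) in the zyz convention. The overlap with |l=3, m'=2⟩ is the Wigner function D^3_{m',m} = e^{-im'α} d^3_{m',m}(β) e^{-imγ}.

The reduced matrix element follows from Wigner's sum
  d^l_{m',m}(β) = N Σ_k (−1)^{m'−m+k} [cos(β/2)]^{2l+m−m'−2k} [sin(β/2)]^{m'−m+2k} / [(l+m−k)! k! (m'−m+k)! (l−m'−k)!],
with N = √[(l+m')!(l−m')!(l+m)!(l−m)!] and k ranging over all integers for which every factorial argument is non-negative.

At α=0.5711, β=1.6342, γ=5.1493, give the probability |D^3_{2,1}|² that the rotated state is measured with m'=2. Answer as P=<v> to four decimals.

P=0.1934

Split into d^3_{2,1}(β=1.6342) × two z-phases.
With c≡cos(β/2)=0.684339 and s≡sin(β/2)=0.729164, N=[120·1·24·2]^{1/2}=75.894664
k∈{0,1} keeps every argument non-negative
  k=0: (−1)^1·75.8947/(24)·0.6843^5·0.7292^1 = -0.346083
  k=1: (−1)^2·75.8947/(12)·0.6843^3·0.7292^3 = +0.785813
d^3_{2,1}(1.6342) = -0.346083 +0.785813 = +0.439730
|D^3_{2,1}|² = |d^3_{2,1}(β)|² = (+0.439730)² = 0.193362 (the z-rotation phases have unit modulus)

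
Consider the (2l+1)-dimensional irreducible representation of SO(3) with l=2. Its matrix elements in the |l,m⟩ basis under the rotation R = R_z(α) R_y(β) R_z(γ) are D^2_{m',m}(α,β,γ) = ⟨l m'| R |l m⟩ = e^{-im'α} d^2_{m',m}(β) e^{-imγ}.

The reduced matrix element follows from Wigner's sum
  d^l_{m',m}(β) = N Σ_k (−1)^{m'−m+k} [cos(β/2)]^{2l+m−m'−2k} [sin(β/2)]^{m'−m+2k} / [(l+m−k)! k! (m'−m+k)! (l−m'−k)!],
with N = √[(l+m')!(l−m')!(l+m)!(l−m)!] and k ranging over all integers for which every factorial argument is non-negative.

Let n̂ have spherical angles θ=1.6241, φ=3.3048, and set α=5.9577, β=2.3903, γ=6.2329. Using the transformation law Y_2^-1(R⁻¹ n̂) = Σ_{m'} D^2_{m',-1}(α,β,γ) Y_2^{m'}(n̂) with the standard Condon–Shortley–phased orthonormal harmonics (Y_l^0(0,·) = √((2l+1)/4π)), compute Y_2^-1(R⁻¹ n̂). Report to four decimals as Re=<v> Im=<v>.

Need the full column D^2_{m',-1} for m'=−2..2 at α=5.9577, β=2.3903, γ=6.2329.
cos(β/2)=0.366874, sin(β/2)=0.930271
d^2_{-2,-1}: single k=1 term ⇒ +0.091873;  D = +0.070194-0.059275i
d^2_{-1,-1}: k∈[0..1] ⇒ +0.018116 -0.349441 = -0.331324;  D = -0.308206+0.121593i
d^2_{0,-1}: k∈[0..1] ⇒ -0.112521 +0.723470 = +0.610948;  D = +0.610176-0.030709i
d^2_{1,-1}: k∈[0..1] ⇒ +0.349441 -0.748923 = -0.399483;  D = -0.384450-0.108555i
d^2_{2,-1}: single k=0 term ⇒ -0.590711;  D = -0.487306-0.333874i
Y_2^{m'}(θ=1.6241,φ=3.3048) and Σ D·Y over m':
  (+0.0702-0.0593i)·(+0.3648-0.1235i)  (-0.3082+0.1216i)·(+0.0406-0.0067i)  (+0.6102-0.0307i)·(-0.3127+0.0000i)  (-0.3845-0.1086i)·(-0.0406-0.0067i)  (-0.4873-0.3339i)·(+0.3648+0.1235i)
Y_2^-1(R⁻¹ n̂) = -0.305890-0.188729i

Re=-0.3059 Im=-0.1887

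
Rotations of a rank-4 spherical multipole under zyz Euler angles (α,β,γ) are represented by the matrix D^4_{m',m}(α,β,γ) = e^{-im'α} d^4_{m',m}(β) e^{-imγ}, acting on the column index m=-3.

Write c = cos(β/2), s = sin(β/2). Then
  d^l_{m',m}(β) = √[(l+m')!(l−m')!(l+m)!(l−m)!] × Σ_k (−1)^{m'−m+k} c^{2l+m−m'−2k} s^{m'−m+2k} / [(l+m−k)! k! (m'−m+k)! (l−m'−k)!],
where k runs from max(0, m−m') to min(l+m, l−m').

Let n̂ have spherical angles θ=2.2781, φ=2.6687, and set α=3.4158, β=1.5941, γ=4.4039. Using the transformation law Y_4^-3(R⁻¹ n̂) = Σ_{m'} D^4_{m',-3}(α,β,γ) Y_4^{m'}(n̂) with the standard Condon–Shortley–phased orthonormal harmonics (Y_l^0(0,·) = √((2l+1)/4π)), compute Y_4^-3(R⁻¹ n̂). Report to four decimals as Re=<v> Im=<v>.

Re=-0.3554 Im=0.1723

Need the full column D^4_{m',-3} for m'=−4..4 at α=3.4158, β=1.5941, γ=4.4039.
cos(β/2)=0.698820, sin(β/2)=0.715298
d^4_{-4,-3}: single k=1 term ⇒ +0.164660;  D = -0.028079+0.162248i
d^4_{-3,-3}: k∈[0..1] ⇒ +0.056875 -0.417122 = -0.360247;  D = +0.036984+0.358343i
d^4_{-2,-3}: k∈[0..1] ⇒ -0.217825 +0.684655 = +0.466830;  D = +0.171878+0.434037i
d^4_{-1,-3}: k∈[0..1] ⇒ +0.472972 -0.825900 = -0.352928;  D = +0.213941+0.280691i
d^4_{0,-3}: k∈[0..1] ⇒ -0.721690 +0.756125 = +0.034435;  D = +0.027511+0.020712i
d^4_{1,-3}: k∈[0..1] ⇒ +0.825900 -0.519184 = +0.306715;  D = -0.285834-0.111234i
d^4_{2,-3}: k∈[0..1] ⇒ -0.717324 +0.250517 = -0.466807;  D = -0.464616-0.045170i
d^4_{3,-3}: k∈[0..1] ⇒ +0.457878 -0.068532 = +0.389345;  D = -0.383242+0.068667i
d^4_{4,-3}: single k=0 term ⇒ -0.189373;  D = -0.170397+0.082626i
Y_4^{m'}(θ=2.2781,φ=2.6687) and Σ D·Y over m':
  (-0.0281+0.1622i)·(-0.0466+0.1402i)  (+0.0370+0.3583i)·(+0.0541+0.3531i)  (+0.1719+0.4340i)·(+0.2212+0.3065i)  (+0.2139+0.2807i)·(-0.0092-0.0047i)  (+0.0275+0.0207i)·(-0.3625+0.0000i)  (-0.2858-0.1112i)·(+0.0092-0.0047i)  (-0.4646-0.0452i)·(+0.2212-0.3065i)  (-0.3832+0.0687i)·(-0.0541+0.3531i)  (-0.1704+0.0826i)·(-0.0466-0.1402i)
Y_4^-3(R⁻¹ n̂) = -0.355354+0.172276i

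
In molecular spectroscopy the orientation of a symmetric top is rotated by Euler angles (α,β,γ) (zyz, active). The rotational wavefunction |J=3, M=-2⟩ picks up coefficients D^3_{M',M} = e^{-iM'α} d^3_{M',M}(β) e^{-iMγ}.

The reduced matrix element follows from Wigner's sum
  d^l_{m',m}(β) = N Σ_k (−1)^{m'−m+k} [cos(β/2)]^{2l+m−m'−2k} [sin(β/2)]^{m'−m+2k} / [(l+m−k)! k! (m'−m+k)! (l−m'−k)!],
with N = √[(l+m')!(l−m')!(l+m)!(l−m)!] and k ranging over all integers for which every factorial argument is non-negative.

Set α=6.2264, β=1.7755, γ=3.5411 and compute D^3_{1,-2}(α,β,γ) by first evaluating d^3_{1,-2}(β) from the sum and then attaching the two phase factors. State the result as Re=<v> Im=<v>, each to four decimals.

Re=-0.1191 Im=-0.1372

Split into d^3_{1,-2}(β=1.7755) × two z-phases.
Half-angle: c=0.631159, s=0.775654. N=√(24·2·1·120)=75.894664
k∈{0,1} keeps every argument non-negative
  k=0: (−1)^3·75.8947/(12)·0.6312^3·0.7757^3 = -0.742078
  k=1: (−1)^4·75.8947/(24)·0.6312^1·0.7757^5 = +0.560374
d^3_{1,-2}(1.7755) = -0.742078 +0.560374 = -0.181704
Attach z-rotation phases: D = e^{-i(1)(6.2264)}·(-0.181704)·e^{-i(-2)(3.5411)} = -0.119128-0.137204i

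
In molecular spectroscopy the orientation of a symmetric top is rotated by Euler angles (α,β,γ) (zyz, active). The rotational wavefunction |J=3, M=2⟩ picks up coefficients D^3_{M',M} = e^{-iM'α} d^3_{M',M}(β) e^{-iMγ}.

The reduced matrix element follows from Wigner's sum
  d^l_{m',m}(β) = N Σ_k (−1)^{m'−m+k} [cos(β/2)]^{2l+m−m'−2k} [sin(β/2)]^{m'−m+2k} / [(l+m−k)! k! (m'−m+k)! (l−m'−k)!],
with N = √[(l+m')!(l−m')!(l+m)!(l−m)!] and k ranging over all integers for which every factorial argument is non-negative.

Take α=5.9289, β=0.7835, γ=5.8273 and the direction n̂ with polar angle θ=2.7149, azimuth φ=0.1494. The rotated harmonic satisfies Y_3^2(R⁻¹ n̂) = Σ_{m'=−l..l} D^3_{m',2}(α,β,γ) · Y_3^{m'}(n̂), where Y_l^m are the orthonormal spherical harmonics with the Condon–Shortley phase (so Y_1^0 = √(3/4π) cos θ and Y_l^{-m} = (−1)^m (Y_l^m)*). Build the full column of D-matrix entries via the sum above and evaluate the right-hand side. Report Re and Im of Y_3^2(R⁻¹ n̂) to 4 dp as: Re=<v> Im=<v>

Re=-0.0743 Im=-0.3292

Need the full column D^3_{m',2} for m'=−3..3 at α=5.9289, β=0.7835, γ=5.8273.
cos(β/2)=0.924242, sin(β/2)=0.381806
d^3_{-3,2}: single k=5 term ⇒ +0.018369;  D = +0.018159-0.002765i
d^3_{-2,2}: k∈[4..5] ⇒ +0.090764 -0.003098 = +0.087666;  D = +0.085863+0.017691i
d^3_{-1,2}: k∈[3..4] ⇒ +0.277918 -0.023714 = +0.254205;  D = +0.215715+0.134488i
d^3_{0,2}: k∈[2..3] ⇒ +0.582627 -0.099427 = +0.483200;  D = +0.295886+0.382012i
d^3_{1,2}: k∈[1..2] ⇒ +0.814278 -0.277918 = +0.536359;  D = +0.160932+0.511646i
d^3_{2,2}: k∈[0..1] ⇒ +0.623326 -0.531863 = +0.091463;  D = -0.004530+0.091350i
d^3_{3,2}: single k=0 term ⇒ -0.630737;  D = +0.247844-0.580002i
Y_3^{m'}(θ=2.7149,φ=0.1494) and Σ D·Y over m':
  (+0.0182-0.0028i)·(+0.0267-0.0128i)  (+0.0859+0.0177i)·(-0.1523+0.0469i)  (+0.2157+0.1345i)·(+0.4158-0.0626i)  (+0.2959+0.3820i)·(-0.3885+0.0000i)  (+0.1609+0.5116i)·(-0.4158-0.0626i)  (-0.0045+0.0914i)·(-0.1523-0.0469i)  (+0.2478-0.5800i)·(-0.0267-0.0128i)
Y_3^2(R⁻¹ n̂) = -0.074258-0.329186i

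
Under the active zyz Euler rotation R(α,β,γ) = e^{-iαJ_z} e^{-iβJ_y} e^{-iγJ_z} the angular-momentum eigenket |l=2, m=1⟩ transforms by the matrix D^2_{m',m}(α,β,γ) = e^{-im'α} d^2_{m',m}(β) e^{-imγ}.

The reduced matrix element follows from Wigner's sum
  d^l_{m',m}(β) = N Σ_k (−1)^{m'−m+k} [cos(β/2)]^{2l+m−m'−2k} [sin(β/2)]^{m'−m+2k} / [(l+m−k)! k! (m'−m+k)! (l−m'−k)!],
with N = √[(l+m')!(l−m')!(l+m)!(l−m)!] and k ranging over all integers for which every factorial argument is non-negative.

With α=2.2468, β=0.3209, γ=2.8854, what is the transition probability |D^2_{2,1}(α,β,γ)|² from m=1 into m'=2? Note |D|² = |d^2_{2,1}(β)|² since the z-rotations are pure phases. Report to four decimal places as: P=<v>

D^2_{2,1}(2.2468,0.3209,2.8854) = e^{-i·2·2.2468}·d^2_{2,1}(0.3209)·e^{-i·1·2.8854}. Compute d first:
c=cos(0.3209/2)=0.987155, s=sin(0.3209/2)=0.159762; N=√[24·1·6·1]=12.000000
Admissible k: 0..0 (factorial args all ≥0)
  k=0: (−1)^1·12.0000/(6)·0.9872^3·0.1598^1 = -0.307370
d^2_{2,1}(0.3209) = -0.307370
|D^2_{2,1}|² = |d^2_{2,1}(β)|² = (-0.307370)² = 0.094476 (the z-rotation phases have unit modulus)

P=0.0945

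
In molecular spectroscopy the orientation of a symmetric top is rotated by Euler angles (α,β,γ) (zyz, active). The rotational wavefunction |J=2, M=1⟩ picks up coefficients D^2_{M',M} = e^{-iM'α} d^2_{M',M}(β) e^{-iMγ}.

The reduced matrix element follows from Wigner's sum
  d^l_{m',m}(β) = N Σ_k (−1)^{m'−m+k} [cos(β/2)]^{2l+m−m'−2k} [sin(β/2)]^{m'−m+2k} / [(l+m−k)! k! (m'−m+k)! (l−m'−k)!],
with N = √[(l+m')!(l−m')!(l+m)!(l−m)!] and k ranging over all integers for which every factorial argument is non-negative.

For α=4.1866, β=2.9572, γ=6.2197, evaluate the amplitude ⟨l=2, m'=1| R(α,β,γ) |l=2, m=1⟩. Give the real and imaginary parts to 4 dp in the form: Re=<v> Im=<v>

Split into d^2_{1,1}(β=2.9572) × two z-phases.
With c≡cos(β/2)=0.092066 and s≡sin(β/2)=0.995753, N=[6·1·6·1]^{1/2}=6.000000
Admissible k: 0..1 (factorial args all ≥0)
  k=0: (−1)^0·6.0000/(6)·0.0921^4·0.9958^0 = +0.000072
  k=1: (−1)^1·6.0000/(2)·0.0921^2·0.9958^2 = -0.025213
d^2_{1,1}(2.9572) = +0.000072 -0.025213 = -0.025141
Attach z-rotation phases: D = e^{-i(1)(4.1866)}·(-0.025141)·e^{-i(1)(6.2197)} = +0.013972-0.020901i

Re=0.0140 Im=-0.0209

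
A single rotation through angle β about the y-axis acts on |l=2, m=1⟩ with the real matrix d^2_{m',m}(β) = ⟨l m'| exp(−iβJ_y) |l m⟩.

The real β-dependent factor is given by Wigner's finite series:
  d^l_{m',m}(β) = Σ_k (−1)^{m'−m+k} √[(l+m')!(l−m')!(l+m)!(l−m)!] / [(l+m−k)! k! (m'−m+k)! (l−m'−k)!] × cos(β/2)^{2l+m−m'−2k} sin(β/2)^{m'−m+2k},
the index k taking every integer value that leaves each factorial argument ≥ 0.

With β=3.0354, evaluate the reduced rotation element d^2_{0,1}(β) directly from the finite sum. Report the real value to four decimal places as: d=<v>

d=-0.1291

d^2_{0,1}(β=3.0354) via Wigner's sum:
Half-angle: c=0.053071, s=0.998591. N=√(2·2·6·1)=4.898979
k: max(0,(1)−(0))=1 … min(2+(1),2−(0))=2
  k=1: (−1)^0·4.8990/(2)·0.0531^3·0.9986^1 = +0.000366
  k=2: (−1)^1·4.8990/(2)·0.0531^1·0.9986^3 = -0.129449
d^2_{0,1}(3.0354) = +0.000366 -0.129449 = -0.129083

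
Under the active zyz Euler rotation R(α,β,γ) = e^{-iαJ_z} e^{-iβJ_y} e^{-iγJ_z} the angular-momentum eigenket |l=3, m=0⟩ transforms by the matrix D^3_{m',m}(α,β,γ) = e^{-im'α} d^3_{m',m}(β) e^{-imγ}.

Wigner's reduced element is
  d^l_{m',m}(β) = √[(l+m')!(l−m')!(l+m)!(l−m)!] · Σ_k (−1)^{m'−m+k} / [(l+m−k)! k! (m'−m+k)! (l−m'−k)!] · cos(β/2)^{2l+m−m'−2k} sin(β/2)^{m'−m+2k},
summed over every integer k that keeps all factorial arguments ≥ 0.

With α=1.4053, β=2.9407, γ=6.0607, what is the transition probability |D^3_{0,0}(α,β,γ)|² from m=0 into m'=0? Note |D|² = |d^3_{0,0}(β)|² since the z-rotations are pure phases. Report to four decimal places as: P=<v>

D^3_{0,0}(1.4053,2.9407,6.0607) = e^{-i·0·1.4053}·d^3_{0,0}(2.9407)·e^{-i·0·6.0607}. Compute d first:
Half-angle: c=0.100278, s=0.994960. N=√(6·6·6·6)=36.000000
Admissible k: 0..3 (factorial args all ≥0)
  k=0: (−1)^0·36.0000/(36)·0.1003^6·0.9950^0 = +0.000001
  k=1: (−1)^1·36.0000/(4)·0.1003^4·0.9950^2 = -0.000901
  k=2: (−1)^2·36.0000/(4)·0.1003^2·0.9950^4 = +0.088689
  k=3: (−1)^3·36.0000/(36)·0.1003^0·0.9950^6 = -0.970136
d^3_{0,0}(2.9407) = +0.000001 -0.000901 +0.088689 -0.970136 = -0.882346
|D^3_{0,0}|² = |d^3_{0,0}(β)|² = (-0.882346)² = 0.778535 (the z-rotation phases have unit modulus)

P=0.7785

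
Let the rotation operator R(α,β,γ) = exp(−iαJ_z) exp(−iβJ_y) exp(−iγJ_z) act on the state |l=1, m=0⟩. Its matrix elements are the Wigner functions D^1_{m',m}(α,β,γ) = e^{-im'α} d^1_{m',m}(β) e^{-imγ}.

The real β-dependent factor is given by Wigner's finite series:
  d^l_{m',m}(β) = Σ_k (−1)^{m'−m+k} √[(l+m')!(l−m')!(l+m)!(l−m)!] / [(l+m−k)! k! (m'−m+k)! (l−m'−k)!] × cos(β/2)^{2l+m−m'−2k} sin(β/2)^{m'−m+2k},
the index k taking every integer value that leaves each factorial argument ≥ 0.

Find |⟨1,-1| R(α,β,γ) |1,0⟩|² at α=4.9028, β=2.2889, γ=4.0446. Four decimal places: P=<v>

P=0.2835

D^1_{-1,0}(4.9028,2.2889,4.0446) = e^{-i·-1·4.9028}·d^1_{-1,0}(2.2889)·e^{-i·0·4.0446}. Compute d first:
Half-angle: c=0.413547, s=0.910483. N=√(1·2·1·1)=1.414214
The bounds max(0,m−m')=1 and min(l+m,l−m')=1 give 1 term
  k=1: (−1)^0·1.4142/(1)·0.4135^1·0.9105^1 = +0.532490
d^1_{-1,0}(2.2889) = +0.532490
|D^1_{-1,0}|² = |d^1_{-1,0}(β)|² = (+0.532490)² = 0.283546 (the z-rotation phases have unit modulus)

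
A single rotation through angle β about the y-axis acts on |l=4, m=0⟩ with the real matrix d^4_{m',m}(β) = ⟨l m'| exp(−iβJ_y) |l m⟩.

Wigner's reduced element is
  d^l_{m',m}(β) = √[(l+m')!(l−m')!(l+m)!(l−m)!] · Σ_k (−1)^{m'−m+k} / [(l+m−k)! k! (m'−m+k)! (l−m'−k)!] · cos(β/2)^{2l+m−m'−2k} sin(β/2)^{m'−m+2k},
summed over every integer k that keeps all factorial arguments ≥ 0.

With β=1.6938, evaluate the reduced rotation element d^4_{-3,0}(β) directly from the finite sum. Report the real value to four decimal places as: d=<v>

d=-0.1774

d^4_{-3,0}(β=1.6938) via Wigner's sum:
c=cos(1.6938/2)=0.662309, s=sin(1.6938/2)=0.749231; N=√[1·5040·24·24]=1703.830978
k: max(0,(0)−(-3))=3 … min(4+(0),4−(-3))=4
  k=3: (−1)^0·1703.8310/(144)·0.6623^5·0.7492^3 = +0.634182
  k=4: (−1)^1·1703.8310/(144)·0.6623^3·0.7492^5 = -0.811567
d^4_{-3,0}(1.6938) = +0.634182 -0.811567 = -0.177384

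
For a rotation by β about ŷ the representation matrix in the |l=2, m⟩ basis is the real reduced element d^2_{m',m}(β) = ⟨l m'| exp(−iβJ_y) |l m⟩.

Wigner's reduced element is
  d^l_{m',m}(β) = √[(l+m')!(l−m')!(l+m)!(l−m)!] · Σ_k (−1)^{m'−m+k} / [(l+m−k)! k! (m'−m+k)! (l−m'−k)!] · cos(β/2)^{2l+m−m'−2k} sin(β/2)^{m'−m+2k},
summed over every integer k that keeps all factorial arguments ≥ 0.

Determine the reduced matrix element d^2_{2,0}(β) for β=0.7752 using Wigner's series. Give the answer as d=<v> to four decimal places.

d=0.2999

d^2_{2,0}(β=0.7752) via Wigner's sum:
c=cos(0.7752/2)=0.925819, s=sin(0.7752/2)=0.377968; N=√[24·1·2·2]=9.797959
k: max(0,(0)−(2))=0 … min(2+(0),2−(2))=0
  k=0: (−1)^2·9.7980/(4)·0.9258^2·0.3780^2 = +0.299942
d^2_{2,0}(0.7752) = +0.299942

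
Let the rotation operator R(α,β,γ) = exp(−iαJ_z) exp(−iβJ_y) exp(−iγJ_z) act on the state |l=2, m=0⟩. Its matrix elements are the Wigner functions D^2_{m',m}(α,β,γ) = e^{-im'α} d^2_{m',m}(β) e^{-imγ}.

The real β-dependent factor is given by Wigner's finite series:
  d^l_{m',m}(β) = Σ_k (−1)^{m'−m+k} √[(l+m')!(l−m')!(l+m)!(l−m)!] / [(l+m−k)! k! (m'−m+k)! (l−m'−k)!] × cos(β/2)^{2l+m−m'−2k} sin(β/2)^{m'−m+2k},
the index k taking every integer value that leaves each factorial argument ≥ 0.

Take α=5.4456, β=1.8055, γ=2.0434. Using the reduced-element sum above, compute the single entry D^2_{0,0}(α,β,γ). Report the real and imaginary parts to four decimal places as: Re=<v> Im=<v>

Re=-0.4189 Im=0.0000

Split into d^2_{0,0}(β=1.8055) × two z-phases.
Half-angle: c=0.619453, s=0.785033. N=√(2·2·2·2)=4.000000
Admissible k: 0..2 (factorial args all ≥0)
  k=0: (−1)^0·4.0000/(4)·0.6195^4·0.7850^0 = +0.147243
  k=1: (−1)^1·4.0000/(1)·0.6195^2·0.7850^2 = -0.945918
  k=2: (−1)^2·4.0000/(4)·0.6195^0·0.7850^4 = +0.379798
d^2_{0,0}(1.8055) = +0.147243 -0.945918 +0.379798 = -0.418877
Phases: e^{-i·(0)·5.4456}=+1.000000+0.000000i, e^{-i·(0)·2.0434}=+1.000000+0.000000i ⇒ D=-0.418877+0.000000i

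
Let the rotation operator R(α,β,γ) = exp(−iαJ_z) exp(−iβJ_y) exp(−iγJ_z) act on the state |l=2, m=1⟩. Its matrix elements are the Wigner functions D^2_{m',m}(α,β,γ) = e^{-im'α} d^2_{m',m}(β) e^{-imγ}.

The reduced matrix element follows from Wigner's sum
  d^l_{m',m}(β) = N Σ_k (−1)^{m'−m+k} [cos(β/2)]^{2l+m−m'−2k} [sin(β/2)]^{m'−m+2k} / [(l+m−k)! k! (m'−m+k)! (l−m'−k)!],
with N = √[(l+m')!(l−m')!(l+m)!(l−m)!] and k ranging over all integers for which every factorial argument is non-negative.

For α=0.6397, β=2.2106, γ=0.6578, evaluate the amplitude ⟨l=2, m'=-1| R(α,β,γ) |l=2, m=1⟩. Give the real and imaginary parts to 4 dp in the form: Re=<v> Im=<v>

D^2_{-1,1}(0.6397,2.2106,0.6578) = e^{-i·-1·0.6397}·d^2_{-1,1}(2.2106)·e^{-i·1·0.6578}. Compute d first:
Half-angle: c=0.448866, s=0.893599. N=√(1·6·6·1)=6.000000
k∈{2,3} keeps every argument non-negative
  k=2: (−1)^0·6.0000/(2)·0.4489^2·0.8936^2 = +0.482659
  k=3: (−1)^1·6.0000/(6)·0.4489^0·0.8936^4 = -0.637633
d^2_{-1,1}(2.2106) = +0.482659 -0.637633 = -0.154973
Attach z-rotation phases: D = e^{-i(-1)(0.6397)}·(-0.154973)·e^{-i(1)(0.6578)} = -0.154948+0.002805i

Re=-0.1549 Im=0.0028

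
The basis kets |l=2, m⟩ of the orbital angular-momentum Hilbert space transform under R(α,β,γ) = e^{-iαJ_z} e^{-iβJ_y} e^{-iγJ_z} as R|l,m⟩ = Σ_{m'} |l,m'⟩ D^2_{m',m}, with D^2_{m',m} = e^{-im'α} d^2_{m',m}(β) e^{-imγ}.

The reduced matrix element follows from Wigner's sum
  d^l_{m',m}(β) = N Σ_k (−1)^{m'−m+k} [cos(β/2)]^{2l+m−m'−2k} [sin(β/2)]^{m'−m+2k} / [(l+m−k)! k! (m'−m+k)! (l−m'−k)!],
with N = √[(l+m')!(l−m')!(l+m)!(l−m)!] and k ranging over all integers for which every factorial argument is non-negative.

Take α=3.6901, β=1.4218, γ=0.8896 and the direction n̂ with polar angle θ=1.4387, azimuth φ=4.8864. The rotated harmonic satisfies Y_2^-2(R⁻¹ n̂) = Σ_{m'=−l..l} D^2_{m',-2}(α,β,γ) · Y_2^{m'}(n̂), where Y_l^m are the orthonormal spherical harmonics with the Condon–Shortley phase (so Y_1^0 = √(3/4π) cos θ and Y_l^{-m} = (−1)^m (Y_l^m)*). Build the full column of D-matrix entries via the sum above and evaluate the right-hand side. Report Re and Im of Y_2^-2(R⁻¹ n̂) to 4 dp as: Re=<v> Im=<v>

Re=0.0143 Im=-0.3307

Need the full column D^2_{m',-2} for m'=−2..2 at α=3.6901, β=1.4218, γ=0.8896.
cos(β/2)=0.757775, sin(β/2)=0.652516
d^2_{-2,-2}: single k=0 term ⇒ +0.329732;  D = -0.318189+0.086480i
d^2_{-1,-2}: single k=0 term ⇒ -0.567861;  D = -0.389938+0.412812i
d^2_{0,-2}: single k=0 term ⇒ +0.598878;  D = -0.123907+0.585920i
d^2_{1,-2}: single k=0 term ⇒ -0.421060;  D = +0.140459+0.396942i
d^2_{2,-2}: single k=0 term ⇒ +0.181286;  D = +0.140714+0.114299i
Y_2^{m'}(θ=1.4387,φ=4.8864) and Σ D·Y over m':
  (-0.3182+0.0865i)·(-0.3568+0.1294i)  (-0.3899+0.4128i)·(+0.0175+0.0993i)  (-0.1239+0.5859i)·(-0.2990+0.0000i)  (+0.1405+0.3969i)·(-0.0175+0.0993i)  (+0.1407+0.1143i)·(-0.3568-0.1294i)
Y_2^-2(R⁻¹ n̂) = +0.014265-0.330730i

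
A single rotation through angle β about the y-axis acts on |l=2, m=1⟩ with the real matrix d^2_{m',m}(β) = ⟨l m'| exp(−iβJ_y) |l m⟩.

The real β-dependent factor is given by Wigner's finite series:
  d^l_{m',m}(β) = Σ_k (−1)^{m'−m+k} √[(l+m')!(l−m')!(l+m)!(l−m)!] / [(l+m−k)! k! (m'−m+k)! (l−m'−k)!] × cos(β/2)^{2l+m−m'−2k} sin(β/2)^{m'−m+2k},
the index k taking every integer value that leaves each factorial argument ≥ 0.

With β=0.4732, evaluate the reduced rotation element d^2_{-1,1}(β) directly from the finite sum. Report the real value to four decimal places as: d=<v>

d=0.1528

d^2_{-1,1}(β=0.4732) via Wigner's sum:
With c≡cos(β/2)=0.972141 and s≡sin(β/2)=0.234399, N=[1·6·6·1]^{1/2}=6.000000
k: max(0,(1)−(-1))=2 … min(2+(1),2−(-1))=3
  k=2: (−1)^0·6.0000/(2)·0.9721^2·0.2344^2 = +0.155772
  k=3: (−1)^1·6.0000/(6)·0.9721^0·0.2344^4 = -0.003019
d^2_{-1,1}(0.4732) = +0.155772 -0.003019 = +0.152753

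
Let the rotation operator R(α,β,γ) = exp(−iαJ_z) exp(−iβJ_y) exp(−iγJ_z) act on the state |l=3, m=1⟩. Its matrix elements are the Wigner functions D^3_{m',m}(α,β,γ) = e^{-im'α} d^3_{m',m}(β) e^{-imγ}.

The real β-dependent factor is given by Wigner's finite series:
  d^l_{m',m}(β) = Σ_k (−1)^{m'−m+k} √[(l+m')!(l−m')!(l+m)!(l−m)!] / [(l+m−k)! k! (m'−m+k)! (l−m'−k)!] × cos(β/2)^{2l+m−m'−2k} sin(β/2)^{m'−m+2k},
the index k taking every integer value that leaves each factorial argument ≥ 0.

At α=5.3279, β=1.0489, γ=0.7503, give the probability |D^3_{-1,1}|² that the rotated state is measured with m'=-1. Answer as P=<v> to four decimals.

P=0.2338

Split into d^3_{-1,1}(β=1.0489) × two z-phases.
c=cos(1.0489/2)=0.865599, s=sin(1.0489/2)=0.500737; N=√[2·24·24·2]=48.000000
Admissible k: 2..4 (factorial args all ≥0)
  k=2: (−1)^0·48.0000/(8)·0.8656^4·0.5007^2 = +0.844576
  k=3: (−1)^1·48.0000/(6)·0.8656^2·0.5007^4 = -0.376845
  k=4: (−1)^2·48.0000/(48)·0.8656^0·0.5007^6 = +0.015764
d^3_{-1,1}(1.0489) = +0.844576 -0.376845 +0.015764 = +0.483494
|D^3_{-1,1}|² = |d^3_{-1,1}(β)|² = (+0.483494)² = 0.233767 (the z-rotation phases have unit modulus)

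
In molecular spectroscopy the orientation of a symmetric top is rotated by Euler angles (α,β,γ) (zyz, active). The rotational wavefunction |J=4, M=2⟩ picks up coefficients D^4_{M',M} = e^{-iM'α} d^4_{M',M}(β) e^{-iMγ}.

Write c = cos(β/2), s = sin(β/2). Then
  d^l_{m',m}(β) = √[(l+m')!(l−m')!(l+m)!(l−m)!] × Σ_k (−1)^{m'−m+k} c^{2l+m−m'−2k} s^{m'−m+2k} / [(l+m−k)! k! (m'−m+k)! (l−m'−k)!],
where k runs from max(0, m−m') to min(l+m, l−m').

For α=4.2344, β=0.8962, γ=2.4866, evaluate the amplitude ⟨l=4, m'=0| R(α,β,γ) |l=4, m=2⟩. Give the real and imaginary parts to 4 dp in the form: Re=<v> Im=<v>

Split into d^4_{0,2}(β=0.8962) × two z-phases.
Half-angle: c=0.901272, s=0.433254. N=√(24·24·720·2)=910.735966
k∈{2,3,4} keeps every argument non-negative
  k=2: (−1)^0·910.7360/(96)·0.9013^6·0.4333^2 = +0.954424
  k=3: (−1)^1·910.7360/(36)·0.9013^4·0.4333^4 = -0.588143
  k=4: (−1)^2·910.7360/(96)·0.9013^2·0.4333^6 = +0.050967
d^4_{0,2}(0.8962) = +0.954424 -0.588143 +0.050967 = +0.417247
Attach z-rotation phases: D = e^{-i(0)(4.2344)}·(+0.417247)·e^{-i(2)(2.4866)} = +0.107593+0.403136i

Re=0.1076 Im=0.4031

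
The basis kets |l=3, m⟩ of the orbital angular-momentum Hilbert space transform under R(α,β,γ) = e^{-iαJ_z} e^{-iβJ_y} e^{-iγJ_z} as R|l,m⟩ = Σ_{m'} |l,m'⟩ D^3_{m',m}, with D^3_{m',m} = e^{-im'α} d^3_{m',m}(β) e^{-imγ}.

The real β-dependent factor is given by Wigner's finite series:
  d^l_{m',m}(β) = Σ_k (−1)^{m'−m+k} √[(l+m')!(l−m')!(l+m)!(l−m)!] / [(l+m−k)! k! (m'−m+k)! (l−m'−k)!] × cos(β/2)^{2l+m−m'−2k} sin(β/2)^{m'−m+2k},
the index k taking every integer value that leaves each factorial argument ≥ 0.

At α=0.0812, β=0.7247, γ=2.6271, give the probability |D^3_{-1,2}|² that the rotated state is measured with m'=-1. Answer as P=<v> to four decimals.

P=0.0457

Split into d^3_{-1,2}(β=0.7247) × two z-phases.
Half-angle: c=0.935066, s=0.354473. N=√(2·24·120·1)=75.894664
k∈{3,4} keeps every argument non-negative
  k=3: (−1)^0·75.8947/(12)·0.9351^3·0.3545^3 = +0.230306
  k=4: (−1)^1·75.8947/(24)·0.9351^1·0.3545^5 = -0.016548
d^3_{-1,2}(0.7247) = +0.230306 -0.016548 = +0.213758
|D^3_{-1,2}|² = |d^3_{-1,2}(β)|² = (+0.213758)² = 0.045692 (the z-rotation phases have unit modulus)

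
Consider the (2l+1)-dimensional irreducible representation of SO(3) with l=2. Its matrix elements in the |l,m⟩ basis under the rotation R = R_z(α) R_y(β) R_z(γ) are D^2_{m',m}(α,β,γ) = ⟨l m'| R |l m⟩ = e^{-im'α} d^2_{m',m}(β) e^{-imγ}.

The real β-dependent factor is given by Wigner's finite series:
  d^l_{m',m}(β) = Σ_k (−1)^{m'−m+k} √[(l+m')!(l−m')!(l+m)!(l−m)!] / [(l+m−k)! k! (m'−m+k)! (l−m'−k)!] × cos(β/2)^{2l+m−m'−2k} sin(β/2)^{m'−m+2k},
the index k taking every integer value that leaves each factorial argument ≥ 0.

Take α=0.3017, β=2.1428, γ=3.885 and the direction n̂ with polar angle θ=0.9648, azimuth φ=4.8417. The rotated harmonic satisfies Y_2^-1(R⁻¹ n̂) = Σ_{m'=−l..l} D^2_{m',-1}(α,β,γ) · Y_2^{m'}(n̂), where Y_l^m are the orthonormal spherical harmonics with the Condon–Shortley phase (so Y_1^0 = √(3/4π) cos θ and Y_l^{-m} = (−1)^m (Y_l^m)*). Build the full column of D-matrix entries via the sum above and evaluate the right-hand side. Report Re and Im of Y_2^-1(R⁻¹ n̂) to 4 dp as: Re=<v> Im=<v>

Need the full column D^2_{m',-1} for m'=−2..2 at α=0.3017, β=2.1428, γ=3.885.
cos(β/2)=0.478896, sin(β/2)=0.877872
d^2_{-2,-1}: single k=1 term ⇒ +0.192834;  D = -0.042832-0.188017i
d^2_{-1,-1}: k∈[0..1] ⇒ +0.052597 -0.530231 = -0.477634;  D = +0.239681+0.413143i
d^2_{0,-1}: k∈[0..1] ⇒ -0.236173 +0.793615 = +0.557442;  D = -0.410371-0.377277i
d^2_{1,-1}: k∈[0..1] ⇒ +0.530231 -0.593915 = -0.063684;  D = +0.057572+0.027224i
d^2_{2,-1}: single k=0 term ⇒ -0.647984;  D = +0.641643+0.090426i
Y_2^{m'}(θ=0.9648,φ=4.8417) and Σ D·Y over m':
  (-0.0428-0.1880i)·(-0.2523+0.0667i)  (+0.2397+0.4131i)·(+0.0466+0.3587i)  (-0.4104-0.3773i)·(-0.0084+0.0000i)  (+0.0576+0.0272i)·(-0.0466+0.3587i)  (+0.6416+0.0904i)·(-0.2523-0.0667i)
Y_2^-1(R⁻¹ n̂) = -0.278471+0.106729i

Re=-0.2785 Im=0.1067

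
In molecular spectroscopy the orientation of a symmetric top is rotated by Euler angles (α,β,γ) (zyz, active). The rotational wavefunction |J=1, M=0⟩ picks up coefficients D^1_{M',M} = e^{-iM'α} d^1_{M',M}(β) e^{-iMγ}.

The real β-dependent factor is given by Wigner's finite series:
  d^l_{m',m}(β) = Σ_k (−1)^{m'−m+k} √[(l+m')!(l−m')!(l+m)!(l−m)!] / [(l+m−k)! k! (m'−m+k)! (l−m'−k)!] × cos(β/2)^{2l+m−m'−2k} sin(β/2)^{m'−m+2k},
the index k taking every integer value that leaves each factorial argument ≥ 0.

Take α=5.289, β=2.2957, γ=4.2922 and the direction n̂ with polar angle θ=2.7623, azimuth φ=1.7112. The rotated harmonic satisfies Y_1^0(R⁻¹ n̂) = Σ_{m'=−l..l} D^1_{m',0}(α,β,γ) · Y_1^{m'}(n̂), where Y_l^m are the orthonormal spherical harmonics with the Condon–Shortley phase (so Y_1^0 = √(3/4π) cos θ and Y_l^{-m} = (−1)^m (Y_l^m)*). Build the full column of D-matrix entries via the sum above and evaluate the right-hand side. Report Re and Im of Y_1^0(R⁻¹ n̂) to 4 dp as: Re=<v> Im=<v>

Re=0.1782 Im=0.0000

Need the full column D^1_{m',0} for m'=−1..1 at α=5.289, β=2.2957, γ=4.2922.
cos(β/2)=0.410449, sin(β/2)=0.911884
d^1_{-1,0}: single k=1 term ⇒ +0.529314;  D = +0.288575-0.443732i
d^1_{0,0}: k∈[0..1] ⇒ +0.168468 -0.831532 = -0.663063;  D = -0.663063+0.000000i
d^1_{1,0}: single k=0 term ⇒ -0.529314;  D = -0.288575-0.443732i
Y_1^{m'}(θ=2.7623,φ=1.7112) and Σ D·Y over m':
  (+0.2886-0.4437i)·(-0.0179-0.1267i)  (-0.6631+0.0000i)·(-0.4539+0.0000i)  (-0.2886-0.4437i)·(+0.0179-0.1267i)
Y_1^0(R⁻¹ n̂) = +0.178206+0.000000i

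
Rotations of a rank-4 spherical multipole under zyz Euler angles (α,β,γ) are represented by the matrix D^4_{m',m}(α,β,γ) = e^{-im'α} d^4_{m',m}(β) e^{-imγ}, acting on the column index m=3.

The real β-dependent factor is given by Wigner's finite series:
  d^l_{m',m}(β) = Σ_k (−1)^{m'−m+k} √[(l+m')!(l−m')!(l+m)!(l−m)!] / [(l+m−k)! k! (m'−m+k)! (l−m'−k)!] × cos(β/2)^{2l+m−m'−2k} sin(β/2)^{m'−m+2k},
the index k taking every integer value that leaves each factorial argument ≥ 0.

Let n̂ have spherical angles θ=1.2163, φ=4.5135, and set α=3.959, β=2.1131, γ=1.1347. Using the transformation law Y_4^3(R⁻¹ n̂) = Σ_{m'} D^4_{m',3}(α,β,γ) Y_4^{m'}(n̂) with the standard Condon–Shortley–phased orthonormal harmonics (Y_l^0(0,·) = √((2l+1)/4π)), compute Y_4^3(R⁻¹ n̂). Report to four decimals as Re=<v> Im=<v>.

Need the full column D^4_{m',3} for m'=−4..4 at α=3.959, β=2.1131, γ=1.1347.
cos(β/2)=0.491879, sin(β/2)=0.870664
d^4_{-4,3}: single k=7 term ⇒ +0.527662;  D = +0.522899-0.070741i
d^4_{-3,3}: k∈[6..7] ⇒ +0.737763 -0.330220 = +0.407543;  D = -0.236438+0.331946i
d^4_{-2,3}: k∈[5..6] ⇒ +0.668362 -0.698032 = -0.029670;  D = +0.005851+0.029087i
d^4_{-1,3}: k∈[4..5] ⇒ +0.444993 -0.836545 = -0.391552;  D = -0.332800-0.206292i
d^4_{0,3}: k∈[3..4] ⇒ +0.224857 -0.704515 = -0.479659;  D = +0.463227-0.124473i
d^4_{1,3}: k∈[2..3] ⇒ +0.085216 -0.444993 = -0.359777;  D = -0.169600+0.317294i
d^4_{2,3}: k∈[1..2] ⇒ +0.022695 -0.213318 = -0.190623;  D = -0.061143-0.180551i
d^4_{3,3}: k∈[0..1] ⇒ +0.003427 -0.075153 = -0.071727;  D = +0.065290+0.029696i
d^4_{4,3}: single k=0 term ⇒ -0.017155;  D = -0.015864+0.006531i
Y_4^{m'}(θ=1.2163,φ=4.5135) and Σ D·Y over m':
  (+0.5229-0.0707i)·(+0.2396+0.2445i)  (-0.2364+0.3319i)·(+0.2014-0.2964i)  (+0.0059+0.0291i)·(+0.0425+0.0178i)  (-0.3328-0.2063i)·(+0.0656-0.3256i)  (+0.4632-0.1245i)·(-0.0113+0.0000i)  (-0.1696+0.3173i)·(-0.0656-0.3256i)  (-0.0611-0.1806i)·(+0.0425-0.0178i)  (+0.0653+0.0297i)·(-0.2014-0.2964i)  (-0.0159+0.0065i)·(+0.2396-0.2445i)
Y_4^3(R⁻¹ n̂) = +0.200938+0.353320i

Re=0.2009 Im=0.3533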